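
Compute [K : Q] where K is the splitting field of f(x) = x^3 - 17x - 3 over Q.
[K : Q] = 6

By the rational root test, any rational root of the monic integer polynomial f(x) = x^3 - 17x - 3 must be an integer dividing the constant term -3, i.e. one of ±{1, 3}. Evaluating: f(1) = -19, f(-1) = 13, f(3) = -27, f(-3) = 21; none is 0, so f has no rational root and is therefore irreducible over Q (a cubic with no linear factor over a field is irreducible). For an irreducible cubic, the Galois group is A_3 or S_3 according as the discriminant disc(f) = -4a^3 - 27b^2 = -4·(-17)^3 - 27·(-3)^2 = 19409 is or is not a square in Q. Here disc(f) = 19409 is not a perfect square in Q, so the Galois group of f over Q is not contained in A_3 and must be all of S_3. The splitting field has degree |S_3| = 6 over Q, so [K : Q] = 6.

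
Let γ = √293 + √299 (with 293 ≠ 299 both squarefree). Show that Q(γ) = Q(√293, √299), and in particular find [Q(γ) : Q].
[Q(γ) : Q] = 4 (equivalently, Q(γ) = Q(√293, √299))

Obviously Q(γ) ⊆ Q(√293, √299), and [Q(√293, √299):Q] = 4 (since 293, 299 are distinct squarefree integers > 1 with 87607 not a perfect square). To show equality we compute the minimal polynomial of γ. From γ = √293 + √299: γ^2 = 293 + 2√(87607) + 299 = 592 + 2√(87607), so γ^2 - 592 = 2√(87607); squaring, (γ^2 - 592)^2 = 4·87607, i.e. γ^4 - 1184γ^2 + 350464 - 350428 = 0, i.e. γ^4 - 1184γ^2 + 36 = 0. So γ is a root of x^4 - 1184x^2 + 36. This polynomial is irreducible over Q: it has no rational root (each ±√293 ± √299 is irrational), and any factorization into two quadratics over Q would force √(87607) ∈ Q (pairing opposite roots) or √293, √299 ∈ Q (other pairings), all impossible. Hence [Q(γ):Q] = 4 = [Q(√293, √299):Q], so Q(γ) = Q(√293, √299).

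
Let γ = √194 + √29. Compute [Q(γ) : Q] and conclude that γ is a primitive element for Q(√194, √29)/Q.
[Q(γ) : Q] = 4 (equivalently, Q(γ) = Q(√194, √29))

Obviously Q(γ) ⊆ Q(√194, √29), and [Q(√194, √29):Q] = 4 (since 194, 29 are distinct squarefree integers > 1 with 5626 not a perfect square). To show equality we compute the minimal polynomial of γ. From γ = √194 + √29: γ^2 = 194 + 2√(5626) + 29 = 223 + 2√(5626), so γ^2 - 223 = 2√(5626); squaring, (γ^2 - 223)^2 = 4·5626, i.e. γ^4 - 446γ^2 + 49729 - 22504 = 0, i.e. γ^4 - 446γ^2 + 27225 = 0. So γ is a root of x^4 - 446x^2 + 27225. This polynomial is irreducible over Q: it has no rational root (each ±√194 ± √29 is irrational), and any factorization into two quadratics over Q would force √(5626) ∈ Q (pairing opposite roots) or √194, √29 ∈ Q (other pairings), all impossible. Hence [Q(γ):Q] = 4 = [Q(√194, √29):Q], so Q(γ) = Q(√194, √29).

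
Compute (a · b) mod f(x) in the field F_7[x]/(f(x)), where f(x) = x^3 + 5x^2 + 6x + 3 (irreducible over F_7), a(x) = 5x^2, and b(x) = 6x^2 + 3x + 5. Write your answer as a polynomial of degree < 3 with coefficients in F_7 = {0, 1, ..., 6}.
a · b ≡ 2x^2 + 6x + 6 (mod f(x))

Multiply in F_7[x]: a(x)·b(x) = (5x^2)·(6x^2 + 3x + 5) = 2x^4 + x^3 + 4x^2. This has degree ≥ 3, so divide by f(x) over F_7: 2x^4 + x^3 + 4x^2 = (2x + 5)·(x^3 + 5x^2 + 6x + 3) + (2x^2 + 6x + 6). Hence a·b ≡ 2x^2 + 6x + 6 (mod f). (F_7[x]/(f) is a field with 7^3 = 343 elements since f is irreducible of degree 3.)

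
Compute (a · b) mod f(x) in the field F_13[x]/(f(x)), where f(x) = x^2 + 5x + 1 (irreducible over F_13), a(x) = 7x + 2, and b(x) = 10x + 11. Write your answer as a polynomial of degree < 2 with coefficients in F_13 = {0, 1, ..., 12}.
a · b ≡ 7x + 4 (mod f(x))

Multiply in F_13[x]: a(x)·b(x) = (7x + 2)·(10x + 11) = 5x^2 + 6x + 9. This has degree ≥ 2, so divide by f(x) over F_13: 5x^2 + 6x + 9 = (5)·(x^2 + 5x + 1) + (7x + 4). Hence a·b ≡ 7x + 4 (mod f). (F_13[x]/(f) is a field with 13^2 = 169 elements since f is irreducible of degree 2.)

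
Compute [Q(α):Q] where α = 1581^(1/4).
[Q(α):Q] = 4

α is a root of x^4 - 1581. By Eisenstein's criterion at the prime p = 3 (which divides the constant term 1581 but p^2 = 9 does not, since 1581 is squarefree), x^4 - 1581 is irreducible over Q. Hence [Q(α):Q] = 4.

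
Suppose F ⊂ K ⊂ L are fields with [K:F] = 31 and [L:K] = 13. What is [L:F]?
[L:F] = 403

The tower law says that for any tower of field extensions F ⊂ K ⊂ L with finite degrees, [L:F] = [L:K] · [K:F]. Here this gives [L:F] = 13 · 31 = 403.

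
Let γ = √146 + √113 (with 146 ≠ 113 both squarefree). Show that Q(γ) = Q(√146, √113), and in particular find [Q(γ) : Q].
[Q(γ) : Q] = 4 (equivalently, Q(γ) = Q(√146, √113))

Obviously Q(γ) ⊆ Q(√146, √113), and [Q(√146, √113):Q] = 4 (since 146, 113 are distinct squarefree integers > 1 with 16498 not a perfect square). To show equality we compute the minimal polynomial of γ. From γ = √146 + √113: γ^2 = 146 + 2√(16498) + 113 = 259 + 2√(16498), so γ^2 - 259 = 2√(16498); squaring, (γ^2 - 259)^2 = 4·16498, i.e. γ^4 - 518γ^2 + 67081 - 65992 = 0, i.e. γ^4 - 518γ^2 + 1089 = 0. So γ is a root of x^4 - 518x^2 + 1089. This polynomial is irreducible over Q: it has no rational root (each ±√146 ± √113 is irrational), and any factorization into two quadratics over Q would force √(16498) ∈ Q (pairing opposite roots) or √146, √113 ∈ Q (other pairings), all impossible. Hence [Q(γ):Q] = 4 = [Q(√146, √113):Q], so Q(γ) = Q(√146, √113).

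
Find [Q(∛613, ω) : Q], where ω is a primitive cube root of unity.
[Q(∛613, ω) : Q] = 6

[Q(∛613):Q] = 3 (min poly x^3 - 613, irreducible since 613 is not a perfect cube). [Q(ω):Q] = 2 (min poly x^2 + x + 1). Since Q(∛613) ⊂ R and ω ∉ R, we have ω ∉ Q(∛613), so x^2 + x + 1 remains irreducible over Q(∛613) and [Q(∛613, ω) : Q(∛613)] = 2. By the tower law, [Q(∛613, ω) : Q] = 3 · 2 = 6. (In fact Q(∛613, ω) is the splitting field of x^3 - 613 over Q.)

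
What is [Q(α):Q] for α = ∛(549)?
[Q(α):Q] = 3

The minimal polynomial of α is x^3 - 549, irreducible over Q since 549 is not a perfect cube (so x^3 - 549 has no rational root). Hence [Q(α):Q] = deg(m_α) = 3.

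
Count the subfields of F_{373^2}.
F_{373^2} has 2 subfields

The subfields of F_{p^n} are exactly the fields F_{p^d} for d | n (each is the fixed field of the unique index-d subgroup of Gal(F_{p^n}/F_p) ≅ Z/nZ). The divisors of n = 2 are {1, 2}, giving 2 subfields: F_{373^1}, F_{373^2}.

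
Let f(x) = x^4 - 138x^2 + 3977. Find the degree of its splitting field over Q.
[K : Q] = 4

Solving the quadratic in x^2: x^2 = (138 ± √(138^2 - 4·3977))/2 = (138 ± √3136)/2 = (138 ± 56)/2, giving x^2 = 41 or x^2 = 97. So f(x) = (x^2 - 41)(x^2 - 97) and the roots of f are ±√41, ±√97. Hence the splitting field is K = Q(√41, √97). Since 41 and 97 are distinct squarefree integers > 1, their product 3977 is not a perfect square, so √97 ∉ Q(√41). By the tower law [K:Q] = [Q(√41,√97):Q(√41)] · [Q(√41):Q] = 2 · 2 = 4.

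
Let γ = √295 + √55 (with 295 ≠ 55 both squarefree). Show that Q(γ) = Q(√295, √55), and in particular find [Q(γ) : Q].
[Q(γ) : Q] = 4 (equivalently, Q(γ) = Q(√295, √55))

Obviously Q(γ) ⊆ Q(√295, √55), and [Q(√295, √55):Q] = 4 (since 295, 55 are distinct squarefree integers > 1 with 16225 not a perfect square). To show equality we compute the minimal polynomial of γ. From γ = √295 + √55: γ^2 = 295 + 2√(16225) + 55 = 350 + 2√(16225), so γ^2 - 350 = 2√(16225); squaring, (γ^2 - 350)^2 = 4·16225, i.e. γ^4 - 700γ^2 + 122500 - 64900 = 0, i.e. γ^4 - 700γ^2 + 57600 = 0. So γ is a root of x^4 - 700x^2 + 57600. This polynomial is irreducible over Q: it has no rational root (each ±√295 ± √55 is irrational), and any factorization into two quadratics over Q would force √(16225) ∈ Q (pairing opposite roots) or √295, √55 ∈ Q (other pairings), all impossible. Hence [Q(γ):Q] = 4 = [Q(√295, √55):Q], so Q(γ) = Q(√295, √55).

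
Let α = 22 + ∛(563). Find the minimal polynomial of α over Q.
m_α(x) = x^3 - 66x^2 + 1452x - 11211

Set β = α - 22 = ∛(563), so β^3 = 563. Then (α - 22)^3 - 563 = 0, i.e. α is a root of g(x) = (x - 22)^3 - 563 = x^3 - 66x^2 + 1452x - 11211. Since g(x) = h(x - 22) where h(x) = x^3 - 563, and h is irreducible over Q (because 563 is not a perfect cube, so h has no rational root, and a monic cubic with no rational root is irreducible), g is also irreducible (irreducibility is preserved under the substitution x → x - 22). Hence m_α(x) = x^3 - 66x^2 + 1452x - 11211.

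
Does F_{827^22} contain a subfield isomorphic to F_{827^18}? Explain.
No: F_{827^18} is not a subfield of F_{827^22}

F_{p^m} embeds in F_{p^n} iff m | n. Here 18 ∤ 22 (since 22 = 1·18 + 4 with remainder 4 ≠ 0), so F_{827^18} is not a subfield of F_{827^22}. Equivalently: if it were, the tower law would give 18 = [F_{827^18}:F_827] dividing [F_{827^22}:F_827] = 22, contradiction.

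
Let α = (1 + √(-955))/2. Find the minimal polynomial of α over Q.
m_α(x) = x^2 - x + 239

From 2α - 1 = √(-955), squaring gives (2α - 1)^2 = -955, i.e. 4α^2 - 4α + 1 = -955, so α^2 - α + (1 + 955)/4 = 0. Since -955 ≡ 1 (mod 4), (1 + 955)/4 = 239 ∈ Z. The polynomial x^2 - x + 239 has discriminant 1 - 4·(239) = -955, which is not a perfect square in Q (d = -955 is squarefree and ≠ 1), so x^2 - x + 239 is irreducible over Q. It is the minimal polynomial of α.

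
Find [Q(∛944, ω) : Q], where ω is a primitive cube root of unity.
[Q(∛944, ω) : Q] = 6

[Q(∛944):Q] = 3 (min poly x^3 - 944, irreducible since 944 is not a perfect cube). [Q(ω):Q] = 2 (min poly x^2 + x + 1). Since Q(∛944) ⊂ R and ω ∉ R, we have ω ∉ Q(∛944), so x^2 + x + 1 remains irreducible over Q(∛944) and [Q(∛944, ω) : Q(∛944)] = 2. By the tower law, [Q(∛944, ω) : Q] = 3 · 2 = 6. (In fact Q(∛944, ω) is the splitting field of x^3 - 944 over Q.)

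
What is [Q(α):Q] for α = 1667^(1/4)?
[Q(α):Q] = 4

α is a root of x^4 - 1667. By Eisenstein's criterion at the prime p = 1667 (which divides the constant term 1667 but p^2 = 2778889 does not, since 1667 is squarefree), x^4 - 1667 is irreducible over Q. Hence [Q(α):Q] = 4.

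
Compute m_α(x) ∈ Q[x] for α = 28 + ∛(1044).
m_α(x) = x^3 - 84x^2 + 2352x - 22996

Set β = α - 28 = ∛(1044), so β^3 = 1044. Then (α - 28)^3 - 1044 = 0, i.e. α is a root of g(x) = (x - 28)^3 - 1044 = x^3 - 84x^2 + 2352x - 22996. Since g(x) = h(x - 28) where h(x) = x^3 - 1044, and h is irreducible over Q (because 1044 is not a perfect cube, so h has no rational root, and a monic cubic with no rational root is irreducible), g is also irreducible (irreducibility is preserved under the substitution x → x - 28). Hence m_α(x) = x^3 - 84x^2 + 2352x - 22996.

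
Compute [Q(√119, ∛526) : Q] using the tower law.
[Q(√119, ∛526) : Q] = 6

Let L = Q(√119, ∛526). Since Q(√119) ⊂ L and [Q(√119):Q] = 2, the tower law gives 2 | [L:Q]. Likewise Q(∛526) ⊂ L with [Q(∛526):Q] = 3 (because 526 is not a perfect cube), so 3 | [L:Q]. As gcd(2,3) = 1, [L:Q] is divisible by 6. Conversely L is generated over Q by √119 and ∛526, so [L:Q] ≤ 2·3 = 6. Therefore [Q(√119, ∛526) : Q] = 6.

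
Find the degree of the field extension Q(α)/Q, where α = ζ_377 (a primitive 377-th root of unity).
[Q(α):Q] = 336

The minimal polynomial of ζ_377 over Q is the 377-th cyclotomic polynomial Φ_377(x), which is irreducible over Q and has degree φ(377) = 336. Hence [Q(α):Q] = φ(377) = 336.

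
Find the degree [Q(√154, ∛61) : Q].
[Q(√154, ∛61) : Q] = 6

Let L = Q(√154, ∛61). Since Q(√154) ⊂ L and [Q(√154):Q] = 2, the tower law gives 2 | [L:Q]. Likewise Q(∛61) ⊂ L with [Q(∛61):Q] = 3 (because 61 is not a perfect cube), so 3 | [L:Q]. As gcd(2,3) = 1, [L:Q] is divisible by 6. Conversely L is generated over Q by √154 and ∛61, so [L:Q] ≤ 2·3 = 6. Therefore [Q(√154, ∛61) : Q] = 6.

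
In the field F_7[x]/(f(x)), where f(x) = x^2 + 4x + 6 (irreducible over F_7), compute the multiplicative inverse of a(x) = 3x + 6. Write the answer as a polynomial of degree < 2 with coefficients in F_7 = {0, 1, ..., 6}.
a(x)^(-1) ≡ x + 2 (mod f(x))

Since f is irreducible over F_7, F_7[x]/(f) is a field and a(x) ≠ 0 has an inverse. Apply the extended Euclidean algorithm to f(x) and a(x) in F_7[x]: f(x) = (5x + 3)·a(x) + (2). The last nonzero remainder is the constant 2 = gcd(f, a) in F_7. Back-substituting through the division chain expresses 2 = s(x)·a(x) + t(x)·f(x) with s(x) ≡ 2x + 4 (mod f), so (2x + 4)·a(x) ≡ 2 (mod f). Multiplying by 2^(-1) ≡ 4 in F_7 gives a(x)^(-1) ≡ 4·(2x + 4) ≡ x + 2 (mod f). Check: (3x + 6)·(x + 2) = 3x^2 + 5x + 5 ≡ 1 (mod x^2 + 4x + 6).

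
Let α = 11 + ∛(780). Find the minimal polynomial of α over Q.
m_α(x) = x^3 - 33x^2 + 363x - 2111

Set β = α - 11 = ∛(780), so β^3 = 780. Then (α - 11)^3 - 780 = 0, i.e. α is a root of g(x) = (x - 11)^3 - 780 = x^3 - 33x^2 + 363x - 2111. Since g(x) = h(x - 11) where h(x) = x^3 - 780, and h is irreducible over Q (because 780 is not a perfect cube, so h has no rational root, and a monic cubic with no rational root is irreducible), g is also irreducible (irreducibility is preserved under the substitution x → x - 11). Hence m_α(x) = x^3 - 33x^2 + 363x - 2111.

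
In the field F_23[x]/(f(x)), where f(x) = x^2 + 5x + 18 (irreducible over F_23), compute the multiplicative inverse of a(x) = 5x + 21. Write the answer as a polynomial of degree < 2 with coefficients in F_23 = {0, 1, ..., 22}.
a(x)^(-1) ≡ 14x + 2 (mod f(x))

Since f is irreducible over F_23, F_23[x]/(f) is a field and a(x) ≠ 0 has an inverse. Apply the extended Euclidean algorithm to f(x) and a(x) in F_23[x]: f(x) = (14x + 2)·a(x) + (22). The last nonzero remainder is the constant 22 = gcd(f, a) in F_23. Back-substituting through the division chain expresses 22 = s(x)·a(x) + t(x)·f(x) with s(x) ≡ 9x + 21 (mod f), so (9x + 21)·a(x) ≡ 22 (mod f). Multiplying by 22^(-1) ≡ 22 in F_23 gives a(x)^(-1) ≡ 22·(9x + 21) ≡ 14x + 2 (mod f). Check: (5x + 21)·(14x + 2) = x^2 + 5x + 19 ≡ 1 (mod x^2 + 5x + 18).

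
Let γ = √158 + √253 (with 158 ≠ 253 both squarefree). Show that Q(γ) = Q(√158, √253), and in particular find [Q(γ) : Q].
[Q(γ) : Q] = 4 (equivalently, Q(γ) = Q(√158, √253))

Obviously Q(γ) ⊆ Q(√158, √253), and [Q(√158, √253):Q] = 4 (since 158, 253 are distinct squarefree integers > 1 with 39974 not a perfect square). To show equality we compute the minimal polynomial of γ. From γ = √158 + √253: γ^2 = 158 + 2√(39974) + 253 = 411 + 2√(39974), so γ^2 - 411 = 2√(39974); squaring, (γ^2 - 411)^2 = 4·39974, i.e. γ^4 - 822γ^2 + 168921 - 159896 = 0, i.e. γ^4 - 822γ^2 + 9025 = 0. So γ is a root of x^4 - 822x^2 + 9025. This polynomial is irreducible over Q: it has no rational root (each ±√158 ± √253 is irrational), and any factorization into two quadratics over Q would force √(39974) ∈ Q (pairing opposite roots) or √158, √253 ∈ Q (other pairings), all impossible. Hence [Q(γ):Q] = 4 = [Q(√158, √253):Q], so Q(γ) = Q(√158, √253).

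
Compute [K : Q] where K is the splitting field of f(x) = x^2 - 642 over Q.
[K : Q] = 2

f(x) = x^2 - 642 factors as (x - √642)(x + √642). The splitting field is K = Q(√642). Since 642 is squarefree and > 1, it is not a perfect square, so x^2 - 642 is irreducible over Q and [Q(√642) : Q] = 2. Hence [K : Q] = 2.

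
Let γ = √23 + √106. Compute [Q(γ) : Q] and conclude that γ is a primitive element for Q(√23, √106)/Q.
[Q(γ) : Q] = 4 (equivalently, Q(γ) = Q(√23, √106))

Obviously Q(γ) ⊆ Q(√23, √106), and [Q(√23, √106):Q] = 4 (since 23, 106 are distinct squarefree integers > 1 with 2438 not a perfect square). To show equality we compute the minimal polynomial of γ. From γ = √23 + √106: γ^2 = 23 + 2√(2438) + 106 = 129 + 2√(2438), so γ^2 - 129 = 2√(2438); squaring, (γ^2 - 129)^2 = 4·2438, i.e. γ^4 - 258γ^2 + 16641 - 9752 = 0, i.e. γ^4 - 258γ^2 + 6889 = 0. So γ is a root of x^4 - 258x^2 + 6889. This polynomial is irreducible over Q: it has no rational root (each ±√23 ± √106 is irrational), and any factorization into two quadratics over Q would force √(2438) ∈ Q (pairing opposite roots) or √23, √106 ∈ Q (other pairings), all impossible. Hence [Q(γ):Q] = 4 = [Q(√23, √106):Q], so Q(γ) = Q(√23, √106).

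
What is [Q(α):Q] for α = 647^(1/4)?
[Q(α):Q] = 4

α is a root of x^4 - 647. By Eisenstein's criterion at the prime p = 647 (which divides the constant term 647 but p^2 = 418609 does not, since 647 is squarefree), x^4 - 647 is irreducible over Q. Hence [Q(α):Q] = 4.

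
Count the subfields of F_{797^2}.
F_{797^2} has 2 subfields

The subfields of F_{p^n} are exactly the fields F_{p^d} for d | n (each is the fixed field of the unique index-d subgroup of Gal(F_{p^n}/F_p) ≅ Z/nZ). The divisors of n = 2 are {1, 2}, giving 2 subfields: F_{797^1}, F_{797^2}.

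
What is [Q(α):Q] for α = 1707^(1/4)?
[Q(α):Q] = 4

α is a root of x^4 - 1707. By Eisenstein's criterion at the prime p = 3 (which divides the constant term 1707 but p^2 = 9 does not, since 1707 is squarefree), x^4 - 1707 is irreducible over Q. Hence [Q(α):Q] = 4.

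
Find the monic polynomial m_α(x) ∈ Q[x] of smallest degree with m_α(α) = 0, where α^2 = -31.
m_α(x) = x^2 + 31

α satisfies α^2 + 31 = 0, so x^2 + 31 annihilates α. Since d = -31 is squarefree and ≠ 1, it is not a perfect square in Q, so x^2 + 31 has no rational root and is therefore irreducible over Q (a degree-2 polynomial over a field is irreducible iff it has no root). Hence m_α(x) = x^2 + 31.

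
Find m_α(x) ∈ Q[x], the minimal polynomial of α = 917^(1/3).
m_α(x) = x^3 - 917

α satisfies α^3 = 917, so x^3 - 917 annihilates α. By the rational root test, a rational root p/q (in lowest terms) of x^3 - 917 would satisfy p^3 = 917 q^3, forcing q = 1 and p^3 = 917; but 917 is not a perfect cube, contradiction. A monic cubic over Q with no rational root is irreducible (any nontrivial factorization would include a linear factor). Hence x^3 - 917 is the minimal polynomial of α, and in particular [Q(α):Q] = 3.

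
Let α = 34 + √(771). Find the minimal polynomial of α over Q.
m_α(x) = x^2 - 68x + 385

From α - 34 = √(771), squaring gives (α - 34)^2 = 771, i.e. α^2 - 68α + 1156 = 771, so α^2 - 68α + 385 = 0. The discriminant of x^2 - 68x + 385 is (-68)^2 - 4·(385) = 4624 - 1540 = 3084, and 4·(771) is not a perfect square in Q since 771 is squarefree and ≠ 1. Hence x^2 - 68x + 385 is irreducible over Q and is the minimal polynomial of α.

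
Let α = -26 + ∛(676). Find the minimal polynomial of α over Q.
m_α(x) = x^3 + 78x^2 + 2028x + 16900

Set β = α + 26 = ∛(676), so β^3 = 676. Then (α + 26)^3 - 676 = 0, i.e. α is a root of g(x) = (x + 26)^3 - 676 = x^3 + 78x^2 + 2028x + 16900. Since g(x) = h(x + 26) where h(x) = x^3 - 676, and h is irreducible over Q (because 676 is not a perfect cube, so h has no rational root, and a monic cubic with no rational root is irreducible), g is also irreducible (irreducibility is preserved under the substitution x → x + 26). Hence m_α(x) = x^3 + 78x^2 + 2028x + 16900.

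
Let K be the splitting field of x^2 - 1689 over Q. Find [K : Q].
[K : Q] = 2

f(x) = x^2 - 1689 factors as (x - √1689)(x + √1689). The splitting field is K = Q(√1689). Since 1689 is squarefree and > 1, it is not a perfect square, so x^2 - 1689 is irreducible over Q and [Q(√1689) : Q] = 2. Hence [K : Q] = 2.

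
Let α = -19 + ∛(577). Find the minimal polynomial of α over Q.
m_α(x) = x^3 + 57x^2 + 1083x + 6282

Set β = α + 19 = ∛(577), so β^3 = 577. Then (α + 19)^3 - 577 = 0, i.e. α is a root of g(x) = (x + 19)^3 - 577 = x^3 + 57x^2 + 1083x + 6282. Since g(x) = h(x + 19) where h(x) = x^3 - 577, and h is irreducible over Q (because 577 is not a perfect cube, so h has no rational root, and a monic cubic with no rational root is irreducible), g is also irreducible (irreducibility is preserved under the substitution x → x + 19). Hence m_α(x) = x^3 + 57x^2 + 1083x + 6282.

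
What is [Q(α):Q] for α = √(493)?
[Q(α):Q] = 2

[Q(α):Q] equals the degree of the minimal polynomial of α. Here α^2 = 493 and x^2 - 493 is irreducible (d = 493 is squarefree, ≠ 1, hence not a square), so deg(m_α) = 2. Thus [Q(α):Q] = 2.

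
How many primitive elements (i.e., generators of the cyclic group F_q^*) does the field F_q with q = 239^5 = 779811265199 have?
There are φ(779811265198) = 314545720320 primitive elements

F_q^* is cyclic of order q - 1 = 779811265198. A cyclic group of order m has exactly φ(m) generators. Here m = 779811265198 = 2 · 7 · 17 · 3276517921, so the number of primitive elements is φ(779811265198) = 314545720320.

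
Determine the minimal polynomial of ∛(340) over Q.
m_α(x) = x^3 - 340

α satisfies α^3 = 340, so x^3 - 340 annihilates α. By the rational root test, a rational root p/q (in lowest terms) of x^3 - 340 would satisfy p^3 = 340 q^3, forcing q = 1 and p^3 = 340; but 340 is not a perfect cube, contradiction. A monic cubic over Q with no rational root is irreducible (any nontrivial factorization would include a linear factor). Hence x^3 - 340 is the minimal polynomial of α, and in particular [Q(α):Q] = 3.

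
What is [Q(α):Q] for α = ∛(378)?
[Q(α):Q] = 3

The minimal polynomial of α is x^3 - 378, irreducible over Q since 378 is not a perfect cube (so x^3 - 378 has no rational root). Hence [Q(α):Q] = deg(m_α) = 3.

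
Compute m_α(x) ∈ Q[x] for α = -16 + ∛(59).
m_α(x) = x^3 + 48x^2 + 768x + 4037

Set β = α + 16 = ∛(59), so β^3 = 59. Then (α + 16)^3 - 59 = 0, i.e. α is a root of g(x) = (x + 16)^3 - 59 = x^3 + 48x^2 + 768x + 4037. Since g(x) = h(x + 16) where h(x) = x^3 - 59, and h is irreducible over Q (because 59 is not a perfect cube, so h has no rational root, and a monic cubic with no rational root is irreducible), g is also irreducible (irreducibility is preserved under the substitution x → x + 16). Hence m_α(x) = x^3 + 48x^2 + 768x + 4037.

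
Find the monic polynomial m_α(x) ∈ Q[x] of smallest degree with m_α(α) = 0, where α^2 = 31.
m_α(x) = x^2 - 31

α satisfies α^2 - 31 = 0, so x^2 - 31 annihilates α. Since d = 31 is squarefree and ≠ 1, it is not a perfect square in Q, so x^2 - 31 has no rational root and is therefore irreducible over Q (a degree-2 polynomial over a field is irreducible iff it has no root). Hence m_α(x) = x^2 - 31.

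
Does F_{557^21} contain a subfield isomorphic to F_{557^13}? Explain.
No: F_{557^13} is not a subfield of F_{557^21}

F_{p^m} embeds in F_{p^n} iff m | n. Here 13 ∤ 21 (since 21 = 1·13 + 8 with remainder 8 ≠ 0), so F_{557^13} is not a subfield of F_{557^21}. Equivalently: if it were, the tower law would give 13 = [F_{557^13}:F_557] dividing [F_{557^21}:F_557] = 21, contradiction.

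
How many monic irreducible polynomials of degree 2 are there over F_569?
There are 161596 monic irreducible polynomials of degree 2 over F_569

Each element of F_{569^2} that lies in no proper subfield is a root of exactly one monic irreducible of degree 2 over F_569, and each such polynomial has 2 distinct roots in F_{569^2}. By Möbius inversion the count is N_569(2) = (1/2) Σ_{d|2} μ(2/d) · 569^d = (1/2)(μ(2)·569^1 + μ(1)·569^2) = 323192/2 = 161596.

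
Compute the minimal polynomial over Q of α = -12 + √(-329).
m_α(x) = x^2 + 24x + 473

From α + 12 = √(-329), squaring gives (α + 12)^2 = -329, i.e. α^2 + 24α + 144 = -329, so α^2 + 24α + 473 = 0. The discriminant of x^2 + 24x + 473 is (24)^2 - 4·(473) = 576 - 1892 = -1316, and 4·(-329) is not a perfect square in Q since -329 is squarefree and ≠ 1. Hence x^2 + 24x + 473 is irreducible over Q and is the minimal polynomial of α.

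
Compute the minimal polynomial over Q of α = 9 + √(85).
m_α(x) = x^2 - 18x - 4

From α - 9 = √(85), squaring gives (α - 9)^2 = 85, i.e. α^2 - 18α + 81 = 85, so α^2 - 18α - 4 = 0. The discriminant of x^2 - 18x - 4 is (-18)^2 - 4·(-4) = 324 + 16 = 340, and 4·(85) is not a perfect square in Q since 85 is squarefree and ≠ 1. Hence x^2 - 18x - 4 is irreducible over Q and is the minimal polynomial of α.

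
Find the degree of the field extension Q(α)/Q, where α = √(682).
[Q(α):Q] = 2

[Q(α):Q] equals the degree of the minimal polynomial of α. Here α^2 = 682 and x^2 - 682 is irreducible (d = 682 is squarefree, ≠ 1, hence not a square), so deg(m_α) = 2. Thus [Q(α):Q] = 2.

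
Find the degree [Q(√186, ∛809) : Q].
[Q(√186, ∛809) : Q] = 6

Let L = Q(√186, ∛809). Since Q(√186) ⊂ L and [Q(√186):Q] = 2, the tower law gives 2 | [L:Q]. Likewise Q(∛809) ⊂ L with [Q(∛809):Q] = 3 (because 809 is not a perfect cube), so 3 | [L:Q]. As gcd(2,3) = 1, [L:Q] is divisible by 6. Conversely L is generated over Q by √186 and ∛809, so [L:Q] ≤ 2·3 = 6. Therefore [Q(√186, ∛809) : Q] = 6.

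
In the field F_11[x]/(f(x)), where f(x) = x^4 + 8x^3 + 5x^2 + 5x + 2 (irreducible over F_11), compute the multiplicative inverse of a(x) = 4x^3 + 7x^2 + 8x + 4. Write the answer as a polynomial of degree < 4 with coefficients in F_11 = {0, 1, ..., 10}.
a(x)^(-1) ≡ 3x^3 + 10x^2 + 3x + 1 (mod f(x))

Since f is irreducible over F_11, F_11[x]/(f) is a field and a(x) ≠ 0 has an inverse. Apply the extended Euclidean algorithm to f(x) and a(x) in F_11[x]: f(x) = (3x + 5)·a(x) + (x^2 + 8x + 4);  a(x) = (4x + 8)·(x^2 + 8x + 4) + (5x + 5);  (x^2 + 8x + 4) = (9x + 8)·(5x + 5) + (8). The last nonzero remainder is the constant 8 = gcd(f, a) in F_11. Back-substituting through the division chain expresses 8 = s(x)·a(x) + t(x)·f(x) with s(x) ≡ 2x^3 + 3x^2 + 2x + 8 (mod f), so (2x^3 + 3x^2 + 2x + 8)·a(x) ≡ 8 (mod f). Multiplying by 8^(-1) ≡ 7 in F_11 gives a(x)^(-1) ≡ 7·(2x^3 + 3x^2 + 2x + 8) ≡ 3x^3 + 10x^2 + 3x + 1 (mod f). Check: (4x^3 + 7x^2 + 8x + 4)·(3x^3 + 10x^2 + 3x + 1) = x^6 + 6x^5 + 7x^4 + 7x^3 + 5x^2 + 9x + 4 ≡ 1 (mod x^4 + 8x^3 + 5x^2 + 5x + 2).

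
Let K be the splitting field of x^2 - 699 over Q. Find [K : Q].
[K : Q] = 2

f(x) = x^2 - 699 factors as (x - √699)(x + √699). The splitting field is K = Q(√699). Since 699 is squarefree and > 1, it is not a perfect square, so x^2 - 699 is irreducible over Q and [Q(√699) : Q] = 2. Hence [K : Q] = 2.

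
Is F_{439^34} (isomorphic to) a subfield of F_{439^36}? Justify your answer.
No: F_{439^34} is not a subfield of F_{439^36}

F_{p^m} embeds in F_{p^n} iff m | n. Here 34 ∤ 36 (since 36 = 1·34 + 2 with remainder 2 ≠ 0), so F_{439^34} is not a subfield of F_{439^36}. Equivalently: if it were, the tower law would give 34 = [F_{439^34}:F_439] dividing [F_{439^36}:F_439] = 36, contradiction.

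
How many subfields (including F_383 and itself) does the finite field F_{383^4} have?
F_{383^4} has 3 subfields

The subfields of F_{p^n} are exactly the fields F_{p^d} for d | n (each is the fixed field of the unique index-d subgroup of Gal(F_{p^n}/F_p) ≅ Z/nZ). The divisors of n = 4 are {1, 2, 4}, giving 3 subfields: F_{383^1}, F_{383^2}, F_{383^4}.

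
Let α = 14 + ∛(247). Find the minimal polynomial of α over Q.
m_α(x) = x^3 - 42x^2 + 588x - 2991

Set β = α - 14 = ∛(247), so β^3 = 247. Then (α - 14)^3 - 247 = 0, i.e. α is a root of g(x) = (x - 14)^3 - 247 = x^3 - 42x^2 + 588x - 2991. Since g(x) = h(x - 14) where h(x) = x^3 - 247, and h is irreducible over Q (because 247 is not a perfect cube, so h has no rational root, and a monic cubic with no rational root is irreducible), g is also irreducible (irreducibility is preserved under the substitution x → x - 14). Hence m_α(x) = x^3 - 42x^2 + 588x - 2991.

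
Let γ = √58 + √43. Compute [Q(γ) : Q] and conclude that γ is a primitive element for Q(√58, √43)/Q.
[Q(γ) : Q] = 4 (equivalently, Q(γ) = Q(√58, √43))

Obviously Q(γ) ⊆ Q(√58, √43), and [Q(√58, √43):Q] = 4 (since 58, 43 are distinct squarefree integers > 1 with 2494 not a perfect square). To show equality we compute the minimal polynomial of γ. From γ = √58 + √43: γ^2 = 58 + 2√(2494) + 43 = 101 + 2√(2494), so γ^2 - 101 = 2√(2494); squaring, (γ^2 - 101)^2 = 4·2494, i.e. γ^4 - 202γ^2 + 10201 - 9976 = 0, i.e. γ^4 - 202γ^2 + 225 = 0. So γ is a root of x^4 - 202x^2 + 225. This polynomial is irreducible over Q: it has no rational root (each ±√58 ± √43 is irrational), and any factorization into two quadratics over Q would force √(2494) ∈ Q (pairing opposite roots) or √58, √43 ∈ Q (other pairings), all impossible. Hence [Q(γ):Q] = 4 = [Q(√58, √43):Q], so Q(γ) = Q(√58, √43).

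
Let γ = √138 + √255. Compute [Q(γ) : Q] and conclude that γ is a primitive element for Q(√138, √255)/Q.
[Q(γ) : Q] = 4 (equivalently, Q(γ) = Q(√138, √255))

Obviously Q(γ) ⊆ Q(√138, √255), and [Q(√138, √255):Q] = 4 (since 138, 255 are distinct squarefree integers > 1 with 35190 not a perfect square). To show equality we compute the minimal polynomial of γ. From γ = √138 + √255: γ^2 = 138 + 2√(35190) + 255 = 393 + 2√(35190), so γ^2 - 393 = 2√(35190); squaring, (γ^2 - 393)^2 = 4·35190, i.e. γ^4 - 786γ^2 + 154449 - 140760 = 0, i.e. γ^4 - 786γ^2 + 13689 = 0. So γ is a root of x^4 - 786x^2 + 13689. This polynomial is irreducible over Q: it has no rational root (each ±√138 ± √255 is irrational), and any factorization into two quadratics over Q would force √(35190) ∈ Q (pairing opposite roots) or √138, √255 ∈ Q (other pairings), all impossible. Hence [Q(γ):Q] = 4 = [Q(√138, √255):Q], so Q(γ) = Q(√138, √255).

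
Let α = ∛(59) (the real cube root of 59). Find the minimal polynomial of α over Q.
m_α(x) = x^3 - 59

α satisfies α^3 = 59, so x^3 - 59 annihilates α. By the rational root test, a rational root p/q (in lowest terms) of x^3 - 59 would satisfy p^3 = 59 q^3, forcing q = 1 and p^3 = 59; but 59 is not a perfect cube, contradiction. A monic cubic over Q with no rational root is irreducible (any nontrivial factorization would include a linear factor). Hence x^3 - 59 is the minimal polynomial of α, and in particular [Q(α):Q] = 3.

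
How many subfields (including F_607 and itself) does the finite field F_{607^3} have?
F_{607^3} has 2 subfields

The subfields of F_{p^n} are exactly the fields F_{p^d} for d | n (each is the fixed field of the unique index-d subgroup of Gal(F_{p^n}/F_p) ≅ Z/nZ). The divisors of n = 3 are {1, 3}, giving 2 subfields: F_{607^1}, F_{607^3}.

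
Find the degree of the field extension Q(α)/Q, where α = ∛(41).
[Q(α):Q] = 3

The minimal polynomial of α is x^3 - 41, irreducible over Q since 41 is not a perfect cube (so x^3 - 41 has no rational root). Hence [Q(α):Q] = deg(m_α) = 3.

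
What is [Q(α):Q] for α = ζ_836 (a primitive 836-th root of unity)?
[Q(α):Q] = 360

The minimal polynomial of ζ_836 over Q is the 836-th cyclotomic polynomial Φ_836(x), which is irreducible over Q and has degree φ(836) = 360. Hence [Q(α):Q] = φ(836) = 360.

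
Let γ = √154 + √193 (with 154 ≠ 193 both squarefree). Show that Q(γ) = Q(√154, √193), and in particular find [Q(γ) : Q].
[Q(γ) : Q] = 4 (equivalently, Q(γ) = Q(√154, √193))

Obviously Q(γ) ⊆ Q(√154, √193), and [Q(√154, √193):Q] = 4 (since 154, 193 are distinct squarefree integers > 1 with 29722 not a perfect square). To show equality we compute the minimal polynomial of γ. From γ = √154 + √193: γ^2 = 154 + 2√(29722) + 193 = 347 + 2√(29722), so γ^2 - 347 = 2√(29722); squaring, (γ^2 - 347)^2 = 4·29722, i.e. γ^4 - 694γ^2 + 120409 - 118888 = 0, i.e. γ^4 - 694γ^2 + 1521 = 0. So γ is a root of x^4 - 694x^2 + 1521. This polynomial is irreducible over Q: it has no rational root (each ±√154 ± √193 is irrational), and any factorization into two quadratics over Q would force √(29722) ∈ Q (pairing opposite roots) or √154, √193 ∈ Q (other pairings), all impossible. Hence [Q(γ):Q] = 4 = [Q(√154, √193):Q], so Q(γ) = Q(√154, √193).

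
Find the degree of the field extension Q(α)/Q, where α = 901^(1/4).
[Q(α):Q] = 4

α is a root of x^4 - 901. By Eisenstein's criterion at the prime p = 17 (which divides the constant term 901 but p^2 = 289 does not, since 901 is squarefree), x^4 - 901 is irreducible over Q. Hence [Q(α):Q] = 4.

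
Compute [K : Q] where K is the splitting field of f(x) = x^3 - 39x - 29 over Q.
[K : Q] = 6

By the rational root test, any rational root of the monic integer polynomial f(x) = x^3 - 39x - 29 must be an integer dividing the constant term -29, i.e. one of ±{1, 29}. Evaluating: f(1) = -67, f(-1) = 9, f(29) = 23229, f(-29) = -23287; none is 0, so f has no rational root and is therefore irreducible over Q (a cubic with no linear factor over a field is irreducible). For an irreducible cubic, the Galois group is A_3 or S_3 according as the discriminant disc(f) = -4a^3 - 27b^2 = -4·(-39)^3 - 27·(-29)^2 = 214569 is or is not a square in Q. Here disc(f) = 214569 is not a perfect square in Q, so the Galois group of f over Q is not contained in A_3 and must be all of S_3. The splitting field has degree |S_3| = 6 over Q, so [K : Q] = 6.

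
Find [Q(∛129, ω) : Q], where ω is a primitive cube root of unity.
[Q(∛129, ω) : Q] = 6

[Q(∛129):Q] = 3 (min poly x^3 - 129, irreducible since 129 is not a perfect cube). [Q(ω):Q] = 2 (min poly x^2 + x + 1). Since Q(∛129) ⊂ R and ω ∉ R, we have ω ∉ Q(∛129), so x^2 + x + 1 remains irreducible over Q(∛129) and [Q(∛129, ω) : Q(∛129)] = 2. By the tower law, [Q(∛129, ω) : Q] = 3 · 2 = 6. (In fact Q(∛129, ω) is the splitting field of x^3 - 129 over Q.)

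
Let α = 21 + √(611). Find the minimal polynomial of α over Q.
m_α(x) = x^2 - 42x - 170

From α - 21 = √(611), squaring gives (α - 21)^2 = 611, i.e. α^2 - 42α + 441 = 611, so α^2 - 42α - 170 = 0. The discriminant of x^2 - 42x - 170 is (-42)^2 - 4·(-170) = 1764 + 680 = 2444, and 4·(611) is not a perfect square in Q since 611 is squarefree and ≠ 1. Hence x^2 - 42x - 170 is irreducible over Q and is the minimal polynomial of α.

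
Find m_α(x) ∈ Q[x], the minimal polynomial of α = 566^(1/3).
m_α(x) = x^3 - 566

α satisfies α^3 = 566, so x^3 - 566 annihilates α. By the rational root test, a rational root p/q (in lowest terms) of x^3 - 566 would satisfy p^3 = 566 q^3, forcing q = 1 and p^3 = 566; but 566 is not a perfect cube, contradiction. A monic cubic over Q with no rational root is irreducible (any nontrivial factorization would include a linear factor). Hence x^3 - 566 is the minimal polynomial of α, and in particular [Q(α):Q] = 3.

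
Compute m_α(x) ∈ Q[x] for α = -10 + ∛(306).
m_α(x) = x^3 + 30x^2 + 300x + 694

Set β = α + 10 = ∛(306), so β^3 = 306. Then (α + 10)^3 - 306 = 0, i.e. α is a root of g(x) = (x + 10)^3 - 306 = x^3 + 30x^2 + 300x + 694. Since g(x) = h(x + 10) where h(x) = x^3 - 306, and h is irreducible over Q (because 306 is not a perfect cube, so h has no rational root, and a monic cubic with no rational root is irreducible), g is also irreducible (irreducibility is preserved under the substitution x → x + 10). Hence m_α(x) = x^3 + 30x^2 + 300x + 694.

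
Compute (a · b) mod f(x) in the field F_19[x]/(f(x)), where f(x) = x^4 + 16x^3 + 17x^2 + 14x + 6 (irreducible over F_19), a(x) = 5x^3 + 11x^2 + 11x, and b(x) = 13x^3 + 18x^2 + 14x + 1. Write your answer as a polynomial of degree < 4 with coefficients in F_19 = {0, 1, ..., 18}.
a · b ≡ 2x^3 + 17x^2 + 13x + 13 (mod f(x))

Multiply in F_19[x]: a(x)·b(x) = (5x^3 + 11x^2 + 11x)·(13x^3 + 18x^2 + 14x + 1) = 8x^6 + 5x^5 + 12x^4 + 15x^3 + 13x^2 + 11x. This has degree ≥ 4, so divide by f(x) over F_19: 8x^6 + 5x^5 + 12x^4 + 15x^3 + 13x^2 + 11x = (8x^2 + 10x + 1)·(x^4 + 16x^3 + 17x^2 + 14x + 6) + (2x^3 + 17x^2 + 13x + 13). Hence a·b ≡ 2x^3 + 17x^2 + 13x + 13 (mod f). (F_19[x]/(f) is a field with 19^4 = 130321 elements since f is irreducible of degree 4.)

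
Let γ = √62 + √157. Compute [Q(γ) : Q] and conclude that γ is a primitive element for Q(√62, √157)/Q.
[Q(γ) : Q] = 4 (equivalently, Q(γ) = Q(√62, √157))

Obviously Q(γ) ⊆ Q(√62, √157), and [Q(√62, √157):Q] = 4 (since 62, 157 are distinct squarefree integers > 1 with 9734 not a perfect square). To show equality we compute the minimal polynomial of γ. From γ = √62 + √157: γ^2 = 62 + 2√(9734) + 157 = 219 + 2√(9734), so γ^2 - 219 = 2√(9734); squaring, (γ^2 - 219)^2 = 4·9734, i.e. γ^4 - 438γ^2 + 47961 - 38936 = 0, i.e. γ^4 - 438γ^2 + 9025 = 0. So γ is a root of x^4 - 438x^2 + 9025. This polynomial is irreducible over Q: it has no rational root (each ±√62 ± √157 is irrational), and any factorization into two quadratics over Q would force √(9734) ∈ Q (pairing opposite roots) or √62, √157 ∈ Q (other pairings), all impossible. Hence [Q(γ):Q] = 4 = [Q(√62, √157):Q], so Q(γ) = Q(√62, √157).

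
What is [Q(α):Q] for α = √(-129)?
[Q(α):Q] = 2

[Q(α):Q] equals the degree of the minimal polynomial of α. Here α^2 = -129 and x^2 + 129 is irreducible (d = -129 is squarefree, ≠ 1, hence not a square), so deg(m_α) = 2. Thus [Q(α):Q] = 2.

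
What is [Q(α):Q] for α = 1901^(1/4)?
[Q(α):Q] = 4

α is a root of x^4 - 1901. By Eisenstein's criterion at the prime p = 1901 (which divides the constant term 1901 but p^2 = 3613801 does not, since 1901 is squarefree), x^4 - 1901 is irreducible over Q. Hence [Q(α):Q] = 4.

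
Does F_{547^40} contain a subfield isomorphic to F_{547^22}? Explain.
No: F_{547^22} is not a subfield of F_{547^40}

F_{p^m} embeds in F_{p^n} iff m | n. Here 22 ∤ 40 (since 40 = 1·22 + 18 with remainder 18 ≠ 0), so F_{547^22} is not a subfield of F_{547^40}. Equivalently: if it were, the tower law would give 22 = [F_{547^22}:F_547] dividing [F_{547^40}:F_547] = 40, contradiction.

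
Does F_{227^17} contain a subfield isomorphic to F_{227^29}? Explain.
No: F_{227^29} is not a subfield of F_{227^17}

F_{p^m} embeds in F_{p^n} iff m | n. Here 29 ∤ 17 (since 17 = 0·29 + 17 with remainder 17 ≠ 0), so F_{227^29} is not a subfield of F_{227^17}. Equivalently: if it were, the tower law would give 29 = [F_{227^29}:F_227] dividing [F_{227^17}:F_227] = 17, contradiction.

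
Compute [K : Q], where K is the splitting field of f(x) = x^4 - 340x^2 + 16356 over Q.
[K : Q] = 4

Solving the quadratic in x^2: x^2 = (340 ± √(340^2 - 4·16356))/2 = (340 ± √50176)/2 = (340 ± 224)/2, giving x^2 = 282 or x^2 = 58. So f(x) = (x^2 - 282)(x^2 - 58) and the roots of f are ±√282, ±√58. Hence the splitting field is K = Q(√282, √58). Since 282 and 58 are distinct squarefree integers > 1, their product 16356 is not a perfect square, so √58 ∉ Q(√282). By the tower law [K:Q] = [Q(√282,√58):Q(√282)] · [Q(√282):Q] = 2 · 2 = 4.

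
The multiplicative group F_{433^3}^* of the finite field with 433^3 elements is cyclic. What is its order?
|F_{433^3}^*| = 81182736

F_{433^3} has 433^3 = 81182737 elements; its multiplicative group consists of all nonzero elements, so |F_{433^3}^*| = 81182737 - 1 = 81182736. (It is cyclic since any finite subgroup of the multiplicative group of a field is cyclic.)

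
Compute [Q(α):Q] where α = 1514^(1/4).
[Q(α):Q] = 4

α is a root of x^4 - 1514. By Eisenstein's criterion at the prime p = 2 (which divides the constant term 1514 but p^2 = 4 does not, since 1514 is squarefree), x^4 - 1514 is irreducible over Q. Hence [Q(α):Q] = 4.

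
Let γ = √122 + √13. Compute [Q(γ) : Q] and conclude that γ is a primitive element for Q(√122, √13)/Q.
[Q(γ) : Q] = 4 (equivalently, Q(γ) = Q(√122, √13))

Obviously Q(γ) ⊆ Q(√122, √13), and [Q(√122, √13):Q] = 4 (since 122, 13 are distinct squarefree integers > 1 with 1586 not a perfect square). To show equality we compute the minimal polynomial of γ. From γ = √122 + √13: γ^2 = 122 + 2√(1586) + 13 = 135 + 2√(1586), so γ^2 - 135 = 2√(1586); squaring, (γ^2 - 135)^2 = 4·1586, i.e. γ^4 - 270γ^2 + 18225 - 6344 = 0, i.e. γ^4 - 270γ^2 + 11881 = 0. So γ is a root of x^4 - 270x^2 + 11881. This polynomial is irreducible over Q: it has no rational root (each ±√122 ± √13 is irrational), and any factorization into two quadratics over Q would force √(1586) ∈ Q (pairing opposite roots) or √122, √13 ∈ Q (other pairings), all impossible. Hence [Q(γ):Q] = 4 = [Q(√122, √13):Q], so Q(γ) = Q(√122, √13).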